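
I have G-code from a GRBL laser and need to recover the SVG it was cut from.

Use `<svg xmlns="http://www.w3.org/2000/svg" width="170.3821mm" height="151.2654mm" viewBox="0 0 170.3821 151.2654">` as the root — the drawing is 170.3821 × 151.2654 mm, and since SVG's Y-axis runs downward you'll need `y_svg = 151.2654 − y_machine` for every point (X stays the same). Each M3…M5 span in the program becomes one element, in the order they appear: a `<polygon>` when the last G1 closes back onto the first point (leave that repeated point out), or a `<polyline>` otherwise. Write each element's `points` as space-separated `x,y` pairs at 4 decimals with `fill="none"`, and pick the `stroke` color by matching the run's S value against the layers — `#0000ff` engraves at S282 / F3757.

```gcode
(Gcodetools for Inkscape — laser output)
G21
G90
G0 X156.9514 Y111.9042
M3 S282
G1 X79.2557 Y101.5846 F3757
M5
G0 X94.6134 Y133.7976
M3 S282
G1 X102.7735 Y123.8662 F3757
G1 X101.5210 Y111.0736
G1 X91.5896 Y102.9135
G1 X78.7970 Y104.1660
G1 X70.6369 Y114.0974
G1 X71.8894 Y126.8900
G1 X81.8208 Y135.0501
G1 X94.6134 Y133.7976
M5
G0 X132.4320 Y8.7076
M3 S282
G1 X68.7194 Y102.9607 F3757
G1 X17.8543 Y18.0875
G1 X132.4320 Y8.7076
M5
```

Each laser-on run becomes one SVG element. Flip Y back into SVG space with y_svg = 151.2654 − y_machine. Every run uses S282, so all elements get stroke `#0000ff` (engrave).

Run 1: The run is open, so emit a `<polyline>` with points (Y-flipped): 156.9514,39.3612 79.2557,49.6808.

Run 2: The run returns to its start, so emit a `<polygon>` with points (Y-flipped): 94.6134,17.4678 102.7735,27.3992 101.5210,40.1918 91.5896,48.3519 78.7970,47.0994 70.6369,37.1680 71.8894,24.3754 81.8208,16.2153.

Run 3: The run returns to its start, so emit a `<polygon>` with points (Y-flipped): 132.4320,142.5578 68.7194,48.3047 17.8543,133.1779.

<svg xmlns="http://www.w3.org/2000/svg" width="170.3821mm" height="151.2654mm" viewBox="0 0 170.3821 151.2654">
  <polyline points="156.9514,39.3612 79.2557,49.6808" fill="none" stroke="#0000ff"/>
  <polygon points="94.6134,17.4678 102.7735,27.3992 101.5210,40.1918 91.5896,48.3519 78.7970,47.0994 70.6369,37.1680 71.8894,24.3754 81.8208,16.2153" fill="none" stroke="#0000ff"/>
  <polygon points="132.4320,142.5578 68.7194,48.3047 17.8543,133.1779" fill="none" stroke="#0000ff"/>
</svg>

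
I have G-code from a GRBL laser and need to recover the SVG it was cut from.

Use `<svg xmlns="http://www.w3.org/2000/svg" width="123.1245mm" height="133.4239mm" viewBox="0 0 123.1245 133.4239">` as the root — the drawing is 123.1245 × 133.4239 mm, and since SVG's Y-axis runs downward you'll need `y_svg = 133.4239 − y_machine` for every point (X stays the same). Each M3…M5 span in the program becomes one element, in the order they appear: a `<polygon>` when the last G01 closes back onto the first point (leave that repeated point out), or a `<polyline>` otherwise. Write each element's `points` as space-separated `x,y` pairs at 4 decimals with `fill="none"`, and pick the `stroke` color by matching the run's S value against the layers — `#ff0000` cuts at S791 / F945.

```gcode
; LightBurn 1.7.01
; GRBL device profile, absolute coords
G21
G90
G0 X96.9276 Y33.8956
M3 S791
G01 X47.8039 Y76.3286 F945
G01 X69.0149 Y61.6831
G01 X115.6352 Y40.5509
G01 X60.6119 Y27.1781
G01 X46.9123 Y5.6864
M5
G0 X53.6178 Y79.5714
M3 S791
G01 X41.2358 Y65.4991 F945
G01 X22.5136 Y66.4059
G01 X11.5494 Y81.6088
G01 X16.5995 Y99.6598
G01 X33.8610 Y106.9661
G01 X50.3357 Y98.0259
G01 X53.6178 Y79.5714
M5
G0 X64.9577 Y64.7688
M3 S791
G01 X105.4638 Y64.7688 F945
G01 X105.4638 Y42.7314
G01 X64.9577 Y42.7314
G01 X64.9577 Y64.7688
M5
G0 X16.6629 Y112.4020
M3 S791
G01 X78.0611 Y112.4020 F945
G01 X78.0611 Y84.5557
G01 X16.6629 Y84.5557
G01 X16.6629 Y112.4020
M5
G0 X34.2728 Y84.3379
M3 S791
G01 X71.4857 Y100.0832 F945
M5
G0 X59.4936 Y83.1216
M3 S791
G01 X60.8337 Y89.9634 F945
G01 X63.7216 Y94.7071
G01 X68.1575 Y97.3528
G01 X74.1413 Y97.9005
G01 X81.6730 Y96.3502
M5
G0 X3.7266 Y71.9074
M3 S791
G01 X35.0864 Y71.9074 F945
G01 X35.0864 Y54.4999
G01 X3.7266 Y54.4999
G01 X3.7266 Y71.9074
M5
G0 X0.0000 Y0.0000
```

Each laser-on run becomes one SVG element. Flip Y back into SVG space with y_svg = 133.4239 − y_machine. Every run uses S791, so all elements get stroke `#ff0000` (cut).

Run 1: The run is open, so emit a `<polyline>` with points (Y-flipped): 96.9276,99.5283 47.8039,57.0953 69.0149,71.7408 115.6352,92.8730 60.6119,106.2458 46.9123,127.7375.

Run 2: The run returns to its start, so emit a `<polygon>` with points (Y-flipped): 53.6178,53.8525 41.2358,67.9248 22.5136,67.0180 11.5494,51.8151 16.5995,33.7641 33.8610,26.4578 50.3357,35.3980.

Run 3: The run returns to its start, so emit a `<polygon>` with points (Y-flipped): 64.9577,68.6551 105.4638,68.6551 105.4638,90.6925 64.9577,90.6925.

Run 4: The run returns to its start, so emit a `<polygon>` with points (Y-flipped): 16.6629,21.0219 78.0611,21.0219 78.0611,48.8682 16.6629,48.8682.

Run 5: The run is open, so emit a `<polyline>` with points (Y-flipped): 34.2728,49.0860 71.4857,33.3407.

Run 6: The run is open, so emit a `<polyline>` with points (Y-flipped): 59.4936,50.3023 60.8337,43.4605 63.7216,38.7168 68.1575,36.0711 74.1413,35.5234 81.6730,37.0737.

Run 7: The run returns to its start, so emit a `<polygon>` with points (Y-flipped): 3.7266,61.5165 35.0864,61.5165 35.0864,78.9240 3.7266,78.9240.

<svg xmlns="http://www.w3.org/2000/svg" width="123.1245mm" height="133.4239mm" viewBox="0 0 123.1245 133.4239">
  <polyline points="96.9276,99.5283 47.8039,57.0953 69.0149,71.7408 115.6352,92.8730 60.6119,106.2458 46.9123,127.7375" fill="none" stroke="#ff0000"/>
  <polygon points="53.6178,53.8525 41.2358,67.9248 22.5136,67.0180 11.5494,51.8151 16.5995,33.7641 33.8610,26.4578 50.3357,35.3980" fill="none" stroke="#ff0000"/>
  <polygon points="64.9577,68.6551 105.4638,68.6551 105.4638,90.6925 64.9577,90.6925" fill="none" stroke="#ff0000"/>
  <polygon points="16.6629,21.0219 78.0611,21.0219 78.0611,48.8682 16.6629,48.8682" fill="none" stroke="#ff0000"/>
  <polyline points="34.2728,49.0860 71.4857,33.3407" fill="none" stroke="#ff0000"/>
  <polyline points="59.4936,50.3023 60.8337,43.4605 63.7216,38.7168 68.1575,36.0711 74.1413,35.5234 81.6730,37.0737" fill="none" stroke="#ff0000"/>
  <polygon points="3.7266,61.5165 35.0864,61.5165 35.0864,78.9240 3.7266,78.9240" fill="none" stroke="#ff0000"/>
</svg>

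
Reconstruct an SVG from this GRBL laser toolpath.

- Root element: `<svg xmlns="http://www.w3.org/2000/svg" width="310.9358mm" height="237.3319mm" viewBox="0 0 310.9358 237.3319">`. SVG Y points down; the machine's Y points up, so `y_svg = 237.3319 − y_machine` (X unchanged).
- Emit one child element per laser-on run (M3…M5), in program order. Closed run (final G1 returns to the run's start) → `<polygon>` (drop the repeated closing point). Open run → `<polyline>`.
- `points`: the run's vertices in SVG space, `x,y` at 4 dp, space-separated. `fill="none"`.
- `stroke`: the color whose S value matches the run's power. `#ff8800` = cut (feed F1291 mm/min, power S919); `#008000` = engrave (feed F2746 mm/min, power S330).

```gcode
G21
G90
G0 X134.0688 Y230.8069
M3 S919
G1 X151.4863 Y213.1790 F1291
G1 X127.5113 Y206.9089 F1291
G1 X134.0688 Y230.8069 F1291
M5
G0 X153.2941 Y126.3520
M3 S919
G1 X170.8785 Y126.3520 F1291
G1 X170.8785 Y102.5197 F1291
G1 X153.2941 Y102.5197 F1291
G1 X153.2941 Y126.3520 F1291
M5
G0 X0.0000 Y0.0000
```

<svg xmlns="http://www.w3.org/2000/svg" width="310.9358mm" height="237.3319mm" viewBox="0 0 310.9358 237.3319">
  <polygon points="134.0688,6.5250 151.4863,24.1529 127.5113,30.4230" fill="none" stroke="#ff8800"/>
  <polygon points="153.2941,110.9799 170.8785,110.9799 170.8785,134.8122 153.2941,134.8122" fill="none" stroke="#ff8800"/>
</svg>

y_svg = 237.3319 − y_m. Every run uses S919, so all elements get stroke `#ff8800` (cut).

[1] closed run; points: 134.0688,6.5250 151.4863,24.1529 127.5113,30.4230

[2] closed run; points: 153.2941,110.9799 170.8785,110.9799 170.8785,134.8122 153.2941,134.8122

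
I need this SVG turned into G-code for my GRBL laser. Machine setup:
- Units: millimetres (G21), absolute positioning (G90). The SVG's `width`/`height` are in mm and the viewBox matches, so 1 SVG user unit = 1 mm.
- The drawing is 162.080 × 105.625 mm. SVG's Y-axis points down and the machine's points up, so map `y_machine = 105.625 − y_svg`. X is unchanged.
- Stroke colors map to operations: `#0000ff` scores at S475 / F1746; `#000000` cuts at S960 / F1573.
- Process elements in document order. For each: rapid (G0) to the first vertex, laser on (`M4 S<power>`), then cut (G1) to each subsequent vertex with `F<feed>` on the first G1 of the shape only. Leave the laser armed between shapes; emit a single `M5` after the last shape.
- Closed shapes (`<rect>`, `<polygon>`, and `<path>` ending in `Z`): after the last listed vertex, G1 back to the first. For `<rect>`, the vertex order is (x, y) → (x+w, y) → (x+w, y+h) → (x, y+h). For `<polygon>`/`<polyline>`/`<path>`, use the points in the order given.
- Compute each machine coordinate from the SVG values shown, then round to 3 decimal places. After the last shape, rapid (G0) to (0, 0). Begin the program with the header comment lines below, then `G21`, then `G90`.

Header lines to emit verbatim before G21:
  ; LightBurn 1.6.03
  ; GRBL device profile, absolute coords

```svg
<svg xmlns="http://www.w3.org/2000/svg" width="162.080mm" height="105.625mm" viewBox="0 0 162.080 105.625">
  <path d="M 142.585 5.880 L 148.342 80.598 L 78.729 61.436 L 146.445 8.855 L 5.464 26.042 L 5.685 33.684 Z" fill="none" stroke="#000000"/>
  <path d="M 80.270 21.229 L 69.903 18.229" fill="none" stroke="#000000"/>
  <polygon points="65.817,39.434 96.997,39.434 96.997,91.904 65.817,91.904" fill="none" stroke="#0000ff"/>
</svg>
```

; LightBurn 1.6.03
; GRBL device profile, absolute coords
G21
G90
G0 X142.585 Y99.745
M4 S960
G1 X148.342 Y25.027 F1573
G1 X78.729 Y44.189
G1 X146.445 Y96.770
G1 X5.464 Y79.583
G1 X5.685 Y71.941
G1 X142.585 Y99.745
G0 X80.270 Y84.396
M4 S960
G1 X69.903 Y87.396 F1573
G0 X65.817 Y66.191
M4 S475
G1 X96.997 Y66.191 F1746
G1 X96.997 Y13.721
G1 X65.817 Y13.721
G1 X65.817 Y66.191
M5
G0 X0.000 Y0.000

Since the viewBox matches the mm dimensions, user units are millimetres directly. The only transform is the Y-flip y_m = 105.625 − y_svg.

Shape 1 is a closed polygon drawn with `<path>`. Its stroke #000000 means cut at S960, F1573. After flipping Y the toolpath is (142.585,99.745) → (148.342,25.027) → (78.729,44.189) → (146.445,96.770) → (5.464,79.583) → (5.685,71.941) → (142.585,99.745), returning to the start.

Shape 2 is a line segment drawn with `<path>`. Its stroke #000000 means cut at S960, F1573. After flipping Y the toolpath is (80.270,84.396) → (69.903,87.396).

Shape 3 is a rectangle drawn with `<polygon>`. Its stroke #0000ff means score at S475, F1746. After flipping Y the toolpath is (65.817,66.191) → (96.997,66.191) → (96.997,13.721) → (65.817,13.721) → (65.817,66.191), returning to the start.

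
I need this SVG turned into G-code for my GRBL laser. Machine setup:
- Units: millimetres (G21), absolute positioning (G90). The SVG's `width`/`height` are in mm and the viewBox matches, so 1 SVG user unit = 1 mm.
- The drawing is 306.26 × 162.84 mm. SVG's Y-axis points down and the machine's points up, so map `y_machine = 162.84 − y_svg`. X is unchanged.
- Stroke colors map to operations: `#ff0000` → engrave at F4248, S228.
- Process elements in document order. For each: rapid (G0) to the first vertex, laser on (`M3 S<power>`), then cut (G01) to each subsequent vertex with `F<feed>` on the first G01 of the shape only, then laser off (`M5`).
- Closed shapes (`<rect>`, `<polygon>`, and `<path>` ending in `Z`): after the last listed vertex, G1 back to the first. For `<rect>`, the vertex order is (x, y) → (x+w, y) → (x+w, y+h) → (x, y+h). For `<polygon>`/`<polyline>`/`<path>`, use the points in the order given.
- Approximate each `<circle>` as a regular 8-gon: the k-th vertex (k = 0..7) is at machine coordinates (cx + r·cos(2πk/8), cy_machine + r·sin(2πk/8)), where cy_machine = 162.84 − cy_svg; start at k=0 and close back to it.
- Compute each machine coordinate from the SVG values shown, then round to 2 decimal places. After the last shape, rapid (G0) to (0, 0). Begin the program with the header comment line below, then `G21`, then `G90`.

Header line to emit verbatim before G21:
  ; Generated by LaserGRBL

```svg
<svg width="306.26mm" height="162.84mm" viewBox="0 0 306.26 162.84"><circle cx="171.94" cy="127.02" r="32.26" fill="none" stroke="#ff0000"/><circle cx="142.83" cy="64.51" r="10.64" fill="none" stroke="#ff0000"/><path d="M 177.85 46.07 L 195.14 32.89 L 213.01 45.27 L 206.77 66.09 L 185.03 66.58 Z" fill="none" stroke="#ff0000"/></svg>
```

Since the viewBox matches the mm dimensions, user units are millimetres directly. The only transform is the Y-flip y_m = 162.84 − y_svg.

Shape 1 is a circle drawn with `<circle>`. Its stroke #ff0000 means engrave at S228, F4248. After flipping Y the toolpath is (204.20,35.82) → (194.75,58.63) → (171.94,68.08) → (149.13,58.63) → (139.68,35.82) → (149.13,13.01) → (171.94,3.56) → (194.75,13.01) → (204.20,35.82), returning to the start.

Shape 2 is a circle drawn with `<circle>`. Its stroke #ff0000 means engrave at S228, F4248. After flipping Y the toolpath is (153.47,98.33) → (150.35,105.85) → (142.83,108.97) → (135.31,105.85) → (132.19,98.33) → (135.31,90.81) → (142.83,87.69) → (150.35,90.81) → (153.47,98.33), returning to the start.

Shape 3 is a regular polygon drawn with `<path>`. Its stroke #ff0000 means engrave at S228, F4248. After flipping Y the toolpath is (177.85,116.77) → (195.14,129.95) → (213.01,117.57) → (206.77,96.75) → (185.03,96.26) → (177.85,116.77), returning to the start.

; Generated by LaserGRBL
G21
G90
G0 X204.20 Y35.82
M3 S228
G01 X194.75 Y58.63 F4248
G01 X171.94 Y68.08
G01 X149.13 Y58.63
G01 X139.68 Y35.82
G01 X149.13 Y13.01
G01 X171.94 Y3.56
G01 X194.75 Y13.01
G01 X204.20 Y35.82
M5
G0 X153.47 Y98.33
M3 S228
G01 X150.35 Y105.85 F4248
G01 X142.83 Y108.97
G01 X135.31 Y105.85
G01 X132.19 Y98.33
G01 X135.31 Y90.81
G01 X142.83 Y87.69
G01 X150.35 Y90.81
G01 X153.47 Y98.33
M5
G0 X177.85 Y116.77
M3 S228
G01 X195.14 Y129.95 F4248
G01 X213.01 Y117.57
G01 X206.77 Y96.75
G01 X185.03 Y96.26
G01 X177.85 Y116.77
M5
G0 X0.00 Y0.00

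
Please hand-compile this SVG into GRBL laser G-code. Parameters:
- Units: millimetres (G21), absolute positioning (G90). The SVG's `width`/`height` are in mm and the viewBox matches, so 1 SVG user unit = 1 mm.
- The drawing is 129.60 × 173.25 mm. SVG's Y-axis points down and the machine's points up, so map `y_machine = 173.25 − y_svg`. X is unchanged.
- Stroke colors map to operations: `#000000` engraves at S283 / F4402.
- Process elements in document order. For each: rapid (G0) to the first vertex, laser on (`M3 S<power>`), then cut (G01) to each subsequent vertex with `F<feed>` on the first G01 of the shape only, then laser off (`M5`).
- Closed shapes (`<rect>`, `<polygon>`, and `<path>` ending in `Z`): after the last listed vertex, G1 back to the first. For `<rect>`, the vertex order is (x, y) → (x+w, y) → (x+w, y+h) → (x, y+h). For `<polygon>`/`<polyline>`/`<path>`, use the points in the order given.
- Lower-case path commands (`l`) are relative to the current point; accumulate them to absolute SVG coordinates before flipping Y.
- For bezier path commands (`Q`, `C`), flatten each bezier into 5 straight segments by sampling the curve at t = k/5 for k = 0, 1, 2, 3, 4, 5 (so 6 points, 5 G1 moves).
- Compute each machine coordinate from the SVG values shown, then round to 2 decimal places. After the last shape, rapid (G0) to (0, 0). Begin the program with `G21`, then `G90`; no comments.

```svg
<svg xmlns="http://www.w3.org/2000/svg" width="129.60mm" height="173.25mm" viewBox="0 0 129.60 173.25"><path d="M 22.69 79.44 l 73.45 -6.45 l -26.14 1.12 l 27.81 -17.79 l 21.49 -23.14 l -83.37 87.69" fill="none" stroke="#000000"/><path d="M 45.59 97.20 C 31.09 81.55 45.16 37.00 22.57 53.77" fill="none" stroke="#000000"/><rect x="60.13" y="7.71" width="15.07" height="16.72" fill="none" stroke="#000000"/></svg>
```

Since the viewBox matches the mm dimensions, user units are millimetres directly. The only transform is the Y-flip y_m = 173.25 − y_svg.

Shape 1 is a open polyline drawn with `<path>`. Its stroke #000000 means engrave at S283, F4402. After flipping Y the toolpath is (22.69,93.81) → (96.14,100.26) → (70.00,99.14) → (97.81,116.93) → (119.30,140.07) → (35.93,52.38).

Shape 2 is a cubic bezier drawn with `<path>`. Its stroke #000000 means engrave at S283, F4402. After flipping Y the toolpath is (45.59,76.05) → (39.80,88.19) → (37.73,102.93) → (36.26,115.94) → (32.25,122.91) → (22.57,119.48).

Shape 3 is a rectangle drawn with `<rect>`. Its stroke #000000 means engrave at S283, F4402. After flipping Y the toolpath is (60.13,165.54) → (75.20,165.54) → (75.20,148.82) → (60.13,148.82) → (60.13,165.54), returning to the start.

G21
G90
G0 X22.69 Y93.81
M3 S283
G01 X96.14 Y100.26 F4402
G01 X70.00 Y99.14
G01 X97.81 Y116.93
G01 X119.30 Y140.07
G01 X35.93 Y52.38
M5
G0 X45.59 Y76.05
M3 S283
G01 X39.80 Y88.19 F4402
G01 X37.73 Y102.93
G01 X36.26 Y115.94
G01 X32.25 Y122.91
G01 X22.57 Y119.48
M5
G0 X60.13 Y165.54
M3 S283
G01 X75.20 Y165.54 F4402
G01 X75.20 Y148.82
G01 X60.13 Y148.82
G01 X60.13 Y165.54
M5
G0 X0.00 Y0.00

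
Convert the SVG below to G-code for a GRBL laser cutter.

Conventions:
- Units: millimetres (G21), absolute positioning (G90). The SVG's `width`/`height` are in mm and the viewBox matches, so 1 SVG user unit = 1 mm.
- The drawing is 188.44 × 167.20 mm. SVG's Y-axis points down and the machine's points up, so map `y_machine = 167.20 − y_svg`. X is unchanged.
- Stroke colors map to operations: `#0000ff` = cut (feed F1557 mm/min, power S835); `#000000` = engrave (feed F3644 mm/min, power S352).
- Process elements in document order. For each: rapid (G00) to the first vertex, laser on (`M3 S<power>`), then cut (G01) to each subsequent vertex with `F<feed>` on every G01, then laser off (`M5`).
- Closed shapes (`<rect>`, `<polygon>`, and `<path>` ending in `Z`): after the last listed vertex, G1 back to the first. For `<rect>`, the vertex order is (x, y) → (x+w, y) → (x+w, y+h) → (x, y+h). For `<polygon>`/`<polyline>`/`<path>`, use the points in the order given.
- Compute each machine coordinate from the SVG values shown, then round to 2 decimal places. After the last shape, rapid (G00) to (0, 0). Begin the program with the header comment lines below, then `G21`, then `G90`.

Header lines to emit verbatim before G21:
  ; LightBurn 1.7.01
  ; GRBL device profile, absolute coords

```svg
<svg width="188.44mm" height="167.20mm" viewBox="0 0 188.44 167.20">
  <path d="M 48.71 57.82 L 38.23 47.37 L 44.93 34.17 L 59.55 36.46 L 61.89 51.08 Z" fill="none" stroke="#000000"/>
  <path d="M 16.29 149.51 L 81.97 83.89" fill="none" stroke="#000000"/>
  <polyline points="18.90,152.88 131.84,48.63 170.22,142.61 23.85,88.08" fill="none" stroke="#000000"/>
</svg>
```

viewBox `0 0 188.44 167.20` with mm width/height → 1 unit = 1 mm. Flip: y_m = 167.20 − y_svg.

**Shape 1** — `<path>` regular polygon, stroke `#000000` → engrave (S352, F3644). Machine vertices: (48.71,109.38) → (38.23,119.83) → (44.93,133.03) → (59.55,130.74) → (61.89,116.12) → (48.71,109.38). Closed: final G1 returns to the first vertex.

**Shape 2** — `<path>` line segment, stroke `#000000` → engrave (S352, F3644). Machine vertices: (16.29,17.69) → (81.97,83.31). Open path.

**Shape 3** — `<polyline>` open polyline, stroke `#000000` → engrave (S352, F3644). Machine vertices: (18.90,14.32) → (131.84,118.57) → (170.22,24.59) → (23.85,79.12). Open path.

; LightBurn 1.7.01
; GRBL device profile, absolute coords
G21
G90
G00 X48.71 Y109.38
M3 S352
G01 X38.23 Y119.83 F3644
G01 X44.93 Y133.03 F3644
G01 X59.55 Y130.74 F3644
G01 X61.89 Y116.12 F3644
G01 X48.71 Y109.38 F3644
M5
G00 X16.29 Y17.69
M3 S352
G01 X81.97 Y83.31 F3644
M5
G00 X18.90 Y14.32
M3 S352
G01 X131.84 Y118.57 F3644
G01 X170.22 Y24.59 F3644
G01 X23.85 Y79.12 F3644
M5
G00 X0.00 Y0.00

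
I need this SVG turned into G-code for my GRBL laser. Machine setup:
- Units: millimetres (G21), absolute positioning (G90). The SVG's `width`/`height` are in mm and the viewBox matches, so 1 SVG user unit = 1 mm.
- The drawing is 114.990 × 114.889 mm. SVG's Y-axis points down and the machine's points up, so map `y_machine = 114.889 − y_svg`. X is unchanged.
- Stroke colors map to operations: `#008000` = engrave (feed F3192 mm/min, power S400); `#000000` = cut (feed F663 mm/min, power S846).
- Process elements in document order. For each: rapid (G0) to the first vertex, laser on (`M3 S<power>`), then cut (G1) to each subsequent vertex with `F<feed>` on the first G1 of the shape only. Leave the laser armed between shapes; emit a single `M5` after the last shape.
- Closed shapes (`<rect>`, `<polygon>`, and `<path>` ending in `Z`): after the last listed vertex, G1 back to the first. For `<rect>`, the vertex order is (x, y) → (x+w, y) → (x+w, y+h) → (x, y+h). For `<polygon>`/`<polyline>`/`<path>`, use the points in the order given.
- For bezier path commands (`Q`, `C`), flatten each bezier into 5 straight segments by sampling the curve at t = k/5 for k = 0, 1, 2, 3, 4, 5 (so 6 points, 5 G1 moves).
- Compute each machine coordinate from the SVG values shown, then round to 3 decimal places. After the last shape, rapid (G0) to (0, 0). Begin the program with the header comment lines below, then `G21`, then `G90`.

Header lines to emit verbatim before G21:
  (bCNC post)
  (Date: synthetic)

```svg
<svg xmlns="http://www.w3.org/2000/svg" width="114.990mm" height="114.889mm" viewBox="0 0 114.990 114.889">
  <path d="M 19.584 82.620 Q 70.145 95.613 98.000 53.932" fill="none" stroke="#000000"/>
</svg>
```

Since the viewBox matches the mm dimensions, user units are millimetres directly. The only transform is the Y-flip y_m = 114.889 − y_svg.

Shape 1 is a quadratic bezier drawn with `<path>`. Its stroke #000000 means cut at S846, F663. After flipping Y the toolpath is (19.584,32.269) → (38.900,29.259) → (56.400,30.622) → (72.083,36.360) → (85.950,46.472) → (98.000,60.957).

(bCNC post)
(Date: synthetic)
G21
G90
G0 X19.584 Y32.269
M3 S846
G1 X38.900 Y29.259 F663
G1 X56.400 Y30.622
G1 X72.083 Y36.360
G1 X85.950 Y46.472
G1 X98.000 Y60.957
M5
G0 X0.000 Y0.000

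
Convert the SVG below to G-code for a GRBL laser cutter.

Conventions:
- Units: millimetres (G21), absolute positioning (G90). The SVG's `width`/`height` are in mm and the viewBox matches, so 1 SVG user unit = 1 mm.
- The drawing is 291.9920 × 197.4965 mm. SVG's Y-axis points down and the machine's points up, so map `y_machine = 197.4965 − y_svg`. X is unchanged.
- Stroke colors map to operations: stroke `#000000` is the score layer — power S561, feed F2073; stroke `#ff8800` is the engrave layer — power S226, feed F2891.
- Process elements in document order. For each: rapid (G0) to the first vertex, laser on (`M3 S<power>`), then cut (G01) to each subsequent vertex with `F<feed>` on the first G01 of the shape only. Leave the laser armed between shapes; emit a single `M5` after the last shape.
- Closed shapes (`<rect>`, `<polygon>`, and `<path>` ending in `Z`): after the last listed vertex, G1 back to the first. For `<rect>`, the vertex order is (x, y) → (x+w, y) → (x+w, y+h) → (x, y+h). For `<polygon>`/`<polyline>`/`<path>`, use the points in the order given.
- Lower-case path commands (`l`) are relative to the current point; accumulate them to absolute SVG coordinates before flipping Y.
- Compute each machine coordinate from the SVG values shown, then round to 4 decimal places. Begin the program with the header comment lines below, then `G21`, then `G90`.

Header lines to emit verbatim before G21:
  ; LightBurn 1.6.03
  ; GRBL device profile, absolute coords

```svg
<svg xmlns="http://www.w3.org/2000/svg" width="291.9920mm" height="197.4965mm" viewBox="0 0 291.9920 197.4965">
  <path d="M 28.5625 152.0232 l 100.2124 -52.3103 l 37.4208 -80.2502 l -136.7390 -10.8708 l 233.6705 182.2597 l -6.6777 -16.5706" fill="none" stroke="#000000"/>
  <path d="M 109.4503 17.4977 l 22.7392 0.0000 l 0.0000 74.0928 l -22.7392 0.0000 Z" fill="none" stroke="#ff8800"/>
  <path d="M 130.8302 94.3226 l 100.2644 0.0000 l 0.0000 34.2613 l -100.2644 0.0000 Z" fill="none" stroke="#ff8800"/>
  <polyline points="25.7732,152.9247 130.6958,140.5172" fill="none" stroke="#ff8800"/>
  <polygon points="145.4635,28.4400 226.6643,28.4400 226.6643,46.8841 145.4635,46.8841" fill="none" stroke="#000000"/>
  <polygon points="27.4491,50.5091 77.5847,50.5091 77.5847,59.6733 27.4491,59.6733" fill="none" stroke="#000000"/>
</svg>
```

1 u = 1 mm; y_m = 197.4965 − y.

[1] `<path>` open polyline, #000000→score S561 F2073: (28.5625,45.4733) → (128.7749,97.7836) → (166.1957,178.0338) → (29.4567,188.9046) → (263.1272,6.6449) → (256.4495,23.2155)

[2] `<path>` rectangle, #ff8800→engrave S226 F2891: (109.4503,179.9988) → (132.1895,179.9988) → (132.1895,105.9060) → (109.4503,105.9060) → (109.4503,179.9988) (closed)

[3] `<path>` rectangle, #ff8800→engrave S226 F2891: (130.8302,103.1739) → (231.0946,103.1739) → (231.0946,68.9126) → (130.8302,68.9126) → (130.8302,103.1739) (closed)

[4] `<polyline>` line segment, #ff8800→engrave S226 F2891: (25.7732,44.5718) → (130.6958,56.9793)

[5] `<polygon>` rectangle, #000000→score S561 F2073: (145.4635,169.0565) → (226.6643,169.0565) → (226.6643,150.6124) → (145.4635,150.6124) → (145.4635,169.0565) (closed)

[6] `<polygon>` rectangle, #000000→score S561 F2073: (27.4491,146.9874) → (77.5847,146.9874) → (77.5847,137.8232) → (27.4491,137.8232) → (27.4491,146.9874) (closed)

; LightBurn 1.6.03
; GRBL device profile, absolute coords
G21
G90
G0 X28.5625 Y45.4733
M3 S561
G01 X128.7749 Y97.7836 F2073
G01 X166.1957 Y178.0338
G01 X29.4567 Y188.9046
G01 X263.1272 Y6.6449
G01 X256.4495 Y23.2155
G0 X109.4503 Y179.9988
M3 S226
G01 X132.1895 Y179.9988 F2891
G01 X132.1895 Y105.9060
G01 X109.4503 Y105.9060
G01 X109.4503 Y179.9988
G0 X130.8302 Y103.1739
M3 S226
G01 X231.0946 Y103.1739 F2891
G01 X231.0946 Y68.9126
G01 X130.8302 Y68.9126
G01 X130.8302 Y103.1739
G0 X25.7732 Y44.5718
M3 S226
G01 X130.6958 Y56.9793 F2891
G0 X145.4635 Y169.0565
M3 S561
G01 X226.6643 Y169.0565 F2073
G01 X226.6643 Y150.6124
G01 X145.4635 Y150.6124
G01 X145.4635 Y169.0565
G0 X27.4491 Y146.9874
M3 S561
G01 X77.5847 Y146.9874 F2073
G01 X77.5847 Y137.8232
G01 X27.4491 Y137.8232
G01 X27.4491 Y146.9874
M5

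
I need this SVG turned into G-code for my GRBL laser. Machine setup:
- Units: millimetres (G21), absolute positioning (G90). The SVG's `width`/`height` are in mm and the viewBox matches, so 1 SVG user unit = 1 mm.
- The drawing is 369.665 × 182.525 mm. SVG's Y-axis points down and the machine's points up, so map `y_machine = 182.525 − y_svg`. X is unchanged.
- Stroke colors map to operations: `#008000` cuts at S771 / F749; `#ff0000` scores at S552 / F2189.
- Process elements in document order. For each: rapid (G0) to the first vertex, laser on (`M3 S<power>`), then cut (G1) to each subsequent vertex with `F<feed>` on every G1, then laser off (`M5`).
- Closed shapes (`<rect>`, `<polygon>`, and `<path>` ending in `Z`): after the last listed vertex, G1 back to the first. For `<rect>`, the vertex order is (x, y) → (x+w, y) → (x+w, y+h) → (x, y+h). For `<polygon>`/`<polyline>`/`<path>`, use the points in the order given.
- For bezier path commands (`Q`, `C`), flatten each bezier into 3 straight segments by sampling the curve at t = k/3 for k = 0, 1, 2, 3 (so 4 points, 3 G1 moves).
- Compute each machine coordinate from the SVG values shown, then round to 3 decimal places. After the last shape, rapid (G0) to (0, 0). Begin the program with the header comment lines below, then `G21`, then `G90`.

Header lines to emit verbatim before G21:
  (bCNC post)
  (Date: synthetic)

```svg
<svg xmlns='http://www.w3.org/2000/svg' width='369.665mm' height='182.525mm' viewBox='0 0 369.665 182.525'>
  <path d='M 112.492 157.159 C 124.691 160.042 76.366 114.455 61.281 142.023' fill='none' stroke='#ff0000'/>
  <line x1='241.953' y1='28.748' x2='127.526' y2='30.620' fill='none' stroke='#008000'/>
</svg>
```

(bCNC post)
(Date: synthetic)
G21
G90
G0 X112.492 Y25.366
M3 S552
G1 X107.989 Y34.135 F2189
G1 X83.973 Y48.190 F2189
G1 X61.281 Y40.502 F2189
M5
G0 X241.953 Y153.777
M3 S771
G1 X127.526 Y151.905 F749
M5
G0 X0.000 Y0.000

1 u = 1 mm; y_m = 182.525 − y.

[1] `<path>` cubic bezier, #ff0000→score S552 F2189: (112.492,25.366) → (107.989,34.135) → (83.973,48.190) → (61.281,40.502)

[2] `<line>` line segment, #008000→cut S771 F749: (241.953,153.777) → (127.526,151.905)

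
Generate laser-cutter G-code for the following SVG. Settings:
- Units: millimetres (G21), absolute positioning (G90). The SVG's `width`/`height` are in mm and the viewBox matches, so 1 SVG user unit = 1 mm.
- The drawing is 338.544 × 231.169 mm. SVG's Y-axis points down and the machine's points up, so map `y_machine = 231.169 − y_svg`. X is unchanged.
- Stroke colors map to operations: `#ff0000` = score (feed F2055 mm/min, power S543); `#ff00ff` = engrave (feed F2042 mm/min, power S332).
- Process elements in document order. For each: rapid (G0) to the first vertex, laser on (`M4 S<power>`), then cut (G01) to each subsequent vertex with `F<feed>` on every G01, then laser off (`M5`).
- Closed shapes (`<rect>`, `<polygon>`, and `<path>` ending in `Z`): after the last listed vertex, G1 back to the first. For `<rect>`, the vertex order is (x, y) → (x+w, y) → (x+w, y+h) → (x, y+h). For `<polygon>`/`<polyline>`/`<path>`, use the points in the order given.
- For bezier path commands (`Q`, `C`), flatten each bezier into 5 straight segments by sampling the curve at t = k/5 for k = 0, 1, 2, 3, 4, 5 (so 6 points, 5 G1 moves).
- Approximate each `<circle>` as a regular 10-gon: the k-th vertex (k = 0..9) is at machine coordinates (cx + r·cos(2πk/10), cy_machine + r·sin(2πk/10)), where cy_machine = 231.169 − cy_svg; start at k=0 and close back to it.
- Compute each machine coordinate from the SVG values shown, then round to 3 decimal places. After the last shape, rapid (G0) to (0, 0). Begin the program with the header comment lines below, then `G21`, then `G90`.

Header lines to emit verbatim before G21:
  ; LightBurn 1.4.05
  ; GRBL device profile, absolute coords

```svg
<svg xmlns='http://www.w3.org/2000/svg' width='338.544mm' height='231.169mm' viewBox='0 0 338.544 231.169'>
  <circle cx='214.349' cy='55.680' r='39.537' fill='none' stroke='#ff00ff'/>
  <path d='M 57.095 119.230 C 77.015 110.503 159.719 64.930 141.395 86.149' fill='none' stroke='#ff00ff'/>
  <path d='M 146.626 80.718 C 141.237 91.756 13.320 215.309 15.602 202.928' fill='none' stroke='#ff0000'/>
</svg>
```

; LightBurn 1.4.05
; GRBL device profile, absolute coords
G21
G90
G0 X253.886 Y175.489
M4 S332
G01 X246.335 Y198.728 F2042
G01 X226.567 Y213.091 F2042
G01 X202.131 Y213.091 F2042
G01 X182.363 Y198.728 F2042
G01 X174.812 Y175.489 F2042
G01 X182.363 Y152.250 F2042
G01 X202.131 Y137.887 F2042
G01 X226.567 Y137.887 F2042
G01 X246.335 Y152.250 F2042
G01 X253.886 Y175.489 F2042
M5
G0 X57.095 Y111.939
M4 S332
G01 X75.271 Y120.768 F2042
G01 X100.651 Y133.465 F2042
G01 X125.374 Y145.055 F2042
G01 X141.577 Y150.565 F2042
G01 X141.395 Y145.020 F2042
M5
G0 X146.626 Y150.451
M4 S543
G01 X130.711 Y132.314 F2055
G01 X97.520 Y99.099 F2055
G01 X59.185 Y62.731 F2055
G01 X27.835 Y35.137 F2055
G01 X15.602 Y28.241 F2055
M5
G0 X0.000 Y0.000

viewBox `0 0 338.544 231.169` with mm width/height → 1 unit = 1 mm. Flip: y_m = 231.169 − y_svg.

**Shape 1** — `<circle>` circle, stroke `#ff00ff` → engrave (S332, F2042). Machine vertices: (253.886,175.489) → (246.335,198.728) → (226.567,213.091) → (202.131,213.091) → (182.363,198.728) → (174.812,175.489) → (182.363,152.250) → (202.131,137.887) → (226.567,137.887) → (246.335,152.250) → (253.886,175.489). Closed: final G1 returns to the first vertex.

**Shape 2** — `<path>` cubic bezier, stroke `#ff00ff` → engrave (S332, F2042). Control points (SVG): P0=(57.095,119.230), P1=(77.015,110.503), P2=(159.719,64.930), P3=(141.395,86.149); sampled at t=k/5. Machine vertices: (57.095,111.939) → (75.271,120.768) → (100.651,133.465) → (125.374,145.055) → (141.577,150.565) → (141.395,145.020). Open path.

**Shape 3** — `<path>` cubic bezier, stroke `#ff0000` → score (S543, F2055). Control points (SVG): P0=(146.626,80.718), P1=(141.237,91.756), P2=(13.320,215.309), P3=(15.602,202.928); sampled at t=k/5. Machine vertices: (146.626,150.451) → (130.711,132.314) → (97.520,99.099) → (59.185,62.731) → (27.835,35.137) → (15.602,28.241). Open path.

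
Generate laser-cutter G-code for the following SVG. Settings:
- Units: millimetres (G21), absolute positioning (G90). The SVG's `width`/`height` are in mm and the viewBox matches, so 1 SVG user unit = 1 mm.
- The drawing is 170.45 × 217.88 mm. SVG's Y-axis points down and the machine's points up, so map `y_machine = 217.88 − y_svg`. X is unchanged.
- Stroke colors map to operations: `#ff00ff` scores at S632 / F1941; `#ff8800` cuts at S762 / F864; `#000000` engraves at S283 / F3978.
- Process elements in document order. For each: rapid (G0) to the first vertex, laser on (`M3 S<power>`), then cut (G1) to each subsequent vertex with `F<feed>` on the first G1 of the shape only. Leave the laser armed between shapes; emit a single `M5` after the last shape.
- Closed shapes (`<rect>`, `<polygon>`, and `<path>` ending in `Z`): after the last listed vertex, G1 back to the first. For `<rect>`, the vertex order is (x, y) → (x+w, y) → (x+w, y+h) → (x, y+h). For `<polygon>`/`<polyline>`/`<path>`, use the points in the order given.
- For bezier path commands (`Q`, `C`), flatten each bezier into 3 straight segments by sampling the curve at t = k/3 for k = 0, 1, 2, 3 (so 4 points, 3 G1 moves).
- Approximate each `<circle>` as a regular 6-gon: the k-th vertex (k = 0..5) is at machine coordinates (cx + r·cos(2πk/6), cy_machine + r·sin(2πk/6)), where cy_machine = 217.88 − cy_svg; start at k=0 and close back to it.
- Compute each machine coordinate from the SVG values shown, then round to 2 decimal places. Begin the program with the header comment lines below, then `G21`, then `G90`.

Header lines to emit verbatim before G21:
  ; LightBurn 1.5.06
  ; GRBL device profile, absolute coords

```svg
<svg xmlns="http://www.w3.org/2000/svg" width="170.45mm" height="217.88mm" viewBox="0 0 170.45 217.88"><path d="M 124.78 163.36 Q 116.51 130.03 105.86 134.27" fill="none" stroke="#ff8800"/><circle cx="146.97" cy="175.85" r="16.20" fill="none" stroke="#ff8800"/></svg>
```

viewBox `0 0 170.45 217.88` with mm width/height → 1 unit = 1 mm. Flip: y_m = 217.88 − y_svg.

**Shape 1** — `<path>` quadratic bezier, stroke `#ff8800` → cut (S762, F864). Control points (SVG): P0=(124.78,163.36), P1=(116.51,130.03), P2=(105.86,134.27); sampled at t=k/3. Machine vertices: (124.78,54.52) → (119.00,72.57) → (112.70,82.26) → (105.86,83.61). Open path.

**Shape 2** — `<circle>` circle, stroke `#ff8800` → cut (S762, F864). Machine vertices: (163.17,42.03) → (155.07,56.06) → (138.87,56.06) → (130.77,42.03) → (138.87,28.00) → (155.07,28.00) → (163.17,42.03). Closed: final G1 returns to the first vertex.

; LightBurn 1.5.06
; GRBL device profile, absolute coords
G21
G90
G0 X124.78 Y54.52
M3 S762
G1 X119.00 Y72.57 F864
G1 X112.70 Y82.26
G1 X105.86 Y83.61
G0 X163.17 Y42.03
M3 S762
G1 X155.07 Y56.06 F864
G1 X138.87 Y56.06
G1 X130.77 Y42.03
G1 X138.87 Y28.00
G1 X155.07 Y28.00
G1 X163.17 Y42.03
M5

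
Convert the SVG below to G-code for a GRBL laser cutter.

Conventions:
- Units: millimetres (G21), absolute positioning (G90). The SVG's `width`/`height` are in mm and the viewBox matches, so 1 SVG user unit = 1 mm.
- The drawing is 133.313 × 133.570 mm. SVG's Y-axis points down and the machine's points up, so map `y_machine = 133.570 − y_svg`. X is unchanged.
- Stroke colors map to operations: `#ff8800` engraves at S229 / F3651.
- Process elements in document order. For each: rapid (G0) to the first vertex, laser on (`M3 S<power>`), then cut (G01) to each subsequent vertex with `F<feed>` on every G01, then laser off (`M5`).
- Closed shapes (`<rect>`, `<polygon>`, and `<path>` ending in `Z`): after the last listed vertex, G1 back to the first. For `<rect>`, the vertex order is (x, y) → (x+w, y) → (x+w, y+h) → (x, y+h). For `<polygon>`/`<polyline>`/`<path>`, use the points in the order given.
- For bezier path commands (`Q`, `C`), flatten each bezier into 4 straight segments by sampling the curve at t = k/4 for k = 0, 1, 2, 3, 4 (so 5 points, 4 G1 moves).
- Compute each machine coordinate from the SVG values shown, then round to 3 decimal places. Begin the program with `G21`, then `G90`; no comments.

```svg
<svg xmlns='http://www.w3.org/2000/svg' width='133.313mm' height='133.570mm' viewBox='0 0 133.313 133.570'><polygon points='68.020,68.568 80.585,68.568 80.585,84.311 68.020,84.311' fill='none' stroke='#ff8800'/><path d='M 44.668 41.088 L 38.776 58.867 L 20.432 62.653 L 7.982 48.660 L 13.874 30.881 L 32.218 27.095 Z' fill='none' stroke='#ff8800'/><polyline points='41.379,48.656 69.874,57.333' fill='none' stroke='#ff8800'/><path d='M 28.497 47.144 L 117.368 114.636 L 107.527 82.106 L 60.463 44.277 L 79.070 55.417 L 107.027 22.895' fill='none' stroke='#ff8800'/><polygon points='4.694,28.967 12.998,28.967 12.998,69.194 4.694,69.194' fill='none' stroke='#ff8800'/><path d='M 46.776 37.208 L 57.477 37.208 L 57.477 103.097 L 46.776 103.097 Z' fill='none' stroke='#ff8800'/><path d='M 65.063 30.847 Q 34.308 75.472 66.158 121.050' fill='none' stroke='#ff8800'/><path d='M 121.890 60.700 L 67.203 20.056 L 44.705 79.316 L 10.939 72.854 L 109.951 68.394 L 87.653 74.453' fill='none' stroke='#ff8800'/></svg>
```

G21
G90
G0 X68.020 Y65.002
M3 S229
G01 X80.585 Y65.002 F3651
G01 X80.585 Y49.259 F3651
G01 X68.020 Y49.259 F3651
G01 X68.020 Y65.002 F3651
M5
G0 X44.668 Y92.482
M3 S229
G01 X38.776 Y74.703 F3651
G01 X20.432 Y70.917 F3651
G01 X7.982 Y84.910 F3651
G01 X13.874 Y102.689 F3651
G01 X32.218 Y106.475 F3651
G01 X44.668 Y92.482 F3651
M5
G0 X41.379 Y84.914
M3 S229
G01 X69.874 Y76.237 F3651
M5
G0 X28.497 Y86.426
M3 S229
G01 X117.368 Y18.934 F3651
G01 X107.527 Y51.464 F3651
G01 X60.463 Y89.293 F3651
G01 X79.070 Y78.153 F3651
G01 X107.027 Y110.675 F3651
M5
G0 X4.694 Y104.603
M3 S229
G01 X12.998 Y104.603 F3651
G01 X12.998 Y64.376 F3651
G01 X4.694 Y64.376 F3651
G01 X4.694 Y104.603 F3651
M5
G0 X46.776 Y96.362
M3 S229
G01 X57.477 Y96.362 F3651
G01 X57.477 Y30.473 F3651
G01 X46.776 Y30.473 F3651
G01 X46.776 Y96.362 F3651
M5
G0 X65.063 Y102.723
M3 S229
G01 X53.598 Y80.351 F3651
G01 X49.959 Y57.860 F3651
G01 X54.146 Y35.249 F3651
G01 X66.158 Y12.520 F3651
M5
G0 X121.890 Y72.870
M3 S229
G01 X67.203 Y113.514 F3651
G01 X44.705 Y54.254 F3651
G01 X10.939 Y60.716 F3651
G01 X109.951 Y65.176 F3651
G01 X87.653 Y59.117 F3651
M5

1 u = 1 mm; y_m = 133.570 − y.

[1] `<polygon>` rectangle, #ff8800→engrave S229 F3651: (68.020,65.002) → (80.585,65.002) → (80.585,49.259) → (68.020,49.259) → (68.020,65.002) (closed)

[2] `<path>` regular polygon, #ff8800→engrave S229 F3651: (44.668,92.482) → (38.776,74.703) → (20.432,70.917) → (7.982,84.910) → (13.874,102.689) → (32.218,106.475) → (44.668,92.482) (closed)

[3] `<polyline>` line segment, #ff8800→engrave S229 F3651: (41.379,84.914) → (69.874,76.237)

[4] `<path>` open polyline, #ff8800→engrave S229 F3651: (28.497,86.426) → (117.368,18.934) → (107.527,51.464) → (60.463,89.293) → (79.070,78.153) → (107.027,110.675)

[5] `<polygon>` rectangle, #ff8800→engrave S229 F3651: (4.694,104.603) → (12.998,104.603) → (12.998,64.376) → (4.694,64.376) → (4.694,104.603) (closed)

[6] `<path>` rectangle, #ff8800→engrave S229 F3651: (46.776,96.362) → (57.477,96.362) → (57.477,30.473) → (46.776,30.473) → (46.776,96.362) (closed)

[7] `<path>` quadratic bezier, #ff8800→engrave S229 F3651: (65.063,102.723) → (53.598,80.351) → (49.959,57.860) → (54.146,35.249) → (66.158,12.520)

[8] `<path>` open polyline, #ff8800→engrave S229 F3651: (121.890,72.870) → (67.203,113.514) → (44.705,54.254) → (10.939,60.716) → (109.951,65.176) → (87.653,59.117)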